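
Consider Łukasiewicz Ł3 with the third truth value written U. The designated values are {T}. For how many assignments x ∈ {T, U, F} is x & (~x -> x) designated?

x=T: T ✓
x=U: U ·
x=F: F ·

1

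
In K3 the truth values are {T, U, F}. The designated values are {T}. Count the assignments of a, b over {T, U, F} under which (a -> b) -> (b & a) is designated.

Designated under: (a=T, b=T); (a=T, b=F).

2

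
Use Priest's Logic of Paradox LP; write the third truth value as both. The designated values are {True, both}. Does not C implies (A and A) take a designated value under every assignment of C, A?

No

Countermodel: C=False, A=False gives False, which is not designated.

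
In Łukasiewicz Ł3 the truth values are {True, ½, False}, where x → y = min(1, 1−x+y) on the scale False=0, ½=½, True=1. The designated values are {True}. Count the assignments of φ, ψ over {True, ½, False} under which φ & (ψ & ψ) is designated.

Designated under: (φ=True, ψ=True).

1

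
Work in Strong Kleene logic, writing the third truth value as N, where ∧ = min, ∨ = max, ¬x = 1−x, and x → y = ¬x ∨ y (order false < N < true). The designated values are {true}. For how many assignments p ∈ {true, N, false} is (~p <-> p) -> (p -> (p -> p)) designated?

2

p=true: true ✓
p=N: N ·
p=false: true ✓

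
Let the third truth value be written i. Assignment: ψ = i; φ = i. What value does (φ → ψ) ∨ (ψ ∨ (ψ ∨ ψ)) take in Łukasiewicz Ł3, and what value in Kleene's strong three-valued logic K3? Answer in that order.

⊤; i

In Łukasiewicz Ł3: φ → ψ = i → i = ⊤
ψ ∨ ψ = i ∨ i = i
ψ ∨ (ψ ∨ ψ) = i ∨ i = i
(φ → ψ) ∨ (ψ ∨ (ψ ∨ ψ)) = ⊤ ∨ i = ⊤
In Kleene's strong three-valued logic K3: φ → ψ = i → i = i  [¬i ∨ i]
ψ ∨ ψ = i ∨ i = i
ψ ∨ (ψ ∨ ψ) = i ∨ i = i
(φ → ψ) ∨ (ψ ∨ (ψ ∨ ψ)) = i ∨ i = i
They differ because Łukasiewicz Ł3 and Kleene's strong three-valued logic K3 treat i differently under implication.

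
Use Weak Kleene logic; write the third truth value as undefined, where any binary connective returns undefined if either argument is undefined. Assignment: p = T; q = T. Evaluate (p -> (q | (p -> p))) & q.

T

p -> p = T -> T = T
q | (p -> p) = T | T = T
p -> (q | (p -> p)) = T -> T = T
(p -> (q | (p -> p))) & q = T & T = T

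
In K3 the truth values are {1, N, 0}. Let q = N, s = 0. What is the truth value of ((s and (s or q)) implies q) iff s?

s or q = 0 or N = N
s and (s or q) = 0 and N = 0
(s and (s or q)) implies q = 0 implies N = 1  [not 0 or N]
((s and (s or q)) implies q) iff s = 1 iff 0 = 0

0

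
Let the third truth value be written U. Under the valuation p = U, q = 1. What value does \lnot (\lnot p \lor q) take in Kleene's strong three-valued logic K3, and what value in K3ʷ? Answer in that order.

In Kleene's strong three-valued logic K3: \lnot p = \lnot U = U
\lnot p \lor q = U \lor 1 = 1
\lnot (\lnot p \lor q) = \lnot 1 = 0
In K3ʷ: \lnot p = \lnot U = U
\lnot p \lor q = U \lor 1 = U
\lnot (\lnot p \lor q) = \lnot U = U
They differ because Kleene's strong three-valued logic K3 and K3ʷ treat U differently under the binary connectives.

0; U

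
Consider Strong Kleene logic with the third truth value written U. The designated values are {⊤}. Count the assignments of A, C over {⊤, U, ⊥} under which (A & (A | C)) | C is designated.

Of the 9 assignments, 5 give a value in {⊤}.

5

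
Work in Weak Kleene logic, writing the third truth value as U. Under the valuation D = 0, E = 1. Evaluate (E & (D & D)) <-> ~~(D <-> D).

D & D = 0 & 0 = 0
E & (D & D) = 1 & 0 = 0
D <-> D = 0 <-> 0 = 1
~(D <-> D) = ~1 = 0
~~(D <-> D) = ~0 = 1
(E & (D & D)) <-> ~~(D <-> D) = 0 <-> 1 = 0

0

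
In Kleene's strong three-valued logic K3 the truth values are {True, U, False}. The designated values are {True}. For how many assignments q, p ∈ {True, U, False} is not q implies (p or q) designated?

5

Of the 9 assignments, 5 give a value in {True}.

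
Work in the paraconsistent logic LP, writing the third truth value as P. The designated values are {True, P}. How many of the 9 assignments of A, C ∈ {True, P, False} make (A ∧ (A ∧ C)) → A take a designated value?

Of the 9 assignments, 9 give a value in {True, P}.

9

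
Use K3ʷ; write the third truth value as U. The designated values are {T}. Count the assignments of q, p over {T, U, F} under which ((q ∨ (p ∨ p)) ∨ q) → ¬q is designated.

2

Designated under: (q=F, p=T); (q=F, p=F).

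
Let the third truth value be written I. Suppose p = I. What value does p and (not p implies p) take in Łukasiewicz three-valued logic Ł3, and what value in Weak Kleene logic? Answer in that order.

In Łukasiewicz three-valued logic Ł3: not p = not I = I
not p implies p = I implies I = 1  [min(1, 1−½+½)]
p and (not p implies p) = I and 1 = I
In Weak Kleene logic: not p = not I = I
not p implies p = I implies I = I  [any arg is the third value ⇒ result is the third value]
p and (not p implies p) = I and I = I

I; I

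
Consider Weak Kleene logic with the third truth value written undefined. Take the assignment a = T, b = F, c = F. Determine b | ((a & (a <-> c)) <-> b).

a <-> c = T <-> F = F
a & (a <-> c) = T & F = F
(a & (a <-> c)) <-> b = F <-> F = T
b | ((a & (a <-> c)) <-> b) = F | T = T

T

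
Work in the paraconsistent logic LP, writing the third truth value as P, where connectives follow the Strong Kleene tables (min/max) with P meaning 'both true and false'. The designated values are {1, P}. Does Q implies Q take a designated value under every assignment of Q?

Every assignment of Q over {1, P, 0} gives a value in {1, P}.
In particular, with Q=P: Q implies Q = P.

Yes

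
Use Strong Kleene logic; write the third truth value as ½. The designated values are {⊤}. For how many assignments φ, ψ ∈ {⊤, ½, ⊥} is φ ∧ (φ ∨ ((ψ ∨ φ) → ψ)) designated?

3

Designated under: (φ=⊤, ψ=⊤); (φ=⊤, ψ=½); (φ=⊤, ψ=⊥).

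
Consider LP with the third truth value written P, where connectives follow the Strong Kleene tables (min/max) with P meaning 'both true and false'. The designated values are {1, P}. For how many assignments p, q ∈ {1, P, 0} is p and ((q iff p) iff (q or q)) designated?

6

Of the 9 assignments, 6 give a value in {1, P}.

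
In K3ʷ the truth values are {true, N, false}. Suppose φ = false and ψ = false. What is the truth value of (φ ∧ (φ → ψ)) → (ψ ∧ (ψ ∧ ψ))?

true

φ → ψ = false → false = true
φ ∧ (φ → ψ) = false ∧ true = false
ψ ∧ ψ = false ∧ false = false
ψ ∧ (ψ ∧ ψ) = false ∧ false = false
(φ ∧ (φ → ψ)) → (ψ ∧ (ψ ∧ ψ)) = false → false = true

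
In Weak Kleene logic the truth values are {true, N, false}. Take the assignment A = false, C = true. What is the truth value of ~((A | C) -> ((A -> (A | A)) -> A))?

true

A | C = false | true = true
A | A = false | false = false
A -> (A | A) = false -> false = true
(A -> (A | A)) -> A = true -> false = false
(A | C) -> ((A -> (A | A)) -> A) = true -> false = false
~((A | C) -> ((A -> (A | A)) -> A)) = ~false = true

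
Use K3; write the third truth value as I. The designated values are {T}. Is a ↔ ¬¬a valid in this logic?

Countermodel: a=I gives I, which is not designated.

No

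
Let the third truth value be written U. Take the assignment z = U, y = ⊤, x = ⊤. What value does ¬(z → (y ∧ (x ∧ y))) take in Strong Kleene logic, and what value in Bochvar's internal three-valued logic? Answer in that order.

⊥; U

In Strong Kleene logic: x ∧ y = ⊤ ∧ ⊤ = ⊤
y ∧ (x ∧ y) = ⊤ ∧ ⊤ = ⊤
z → (y ∧ (x ∧ y)) = U → ⊤ = ⊤
¬(z → (y ∧ (x ∧ y))) = ¬⊤ = ⊥
In Bochvar's internal three-valued logic: x ∧ y = ⊤ ∧ ⊤ = ⊤
y ∧ (x ∧ y) = ⊤ ∧ ⊤ = ⊤
z → (y ∧ (x ∧ y)) = U → ⊤ = U  [any arg is the third value ⇒ result is the third value]
¬(z → (y ∧ (x ∧ y))) = ¬U = U
They differ because Strong Kleene logic and Bochvar's internal three-valued logic treat U differently under the binary connectives.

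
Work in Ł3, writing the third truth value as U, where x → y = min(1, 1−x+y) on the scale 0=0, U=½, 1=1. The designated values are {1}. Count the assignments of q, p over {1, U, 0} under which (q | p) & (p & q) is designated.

1

Designated under: (q=1, p=1).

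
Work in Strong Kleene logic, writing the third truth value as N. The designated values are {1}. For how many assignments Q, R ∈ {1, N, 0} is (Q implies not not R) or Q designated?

Of the 9 assignments, 7 give a value in {1}.

7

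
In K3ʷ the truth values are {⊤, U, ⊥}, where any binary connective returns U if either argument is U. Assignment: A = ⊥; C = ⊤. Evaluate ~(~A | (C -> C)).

~A = ~⊥ = ⊤
C -> C = ⊤ -> ⊤ = ⊤
~A | (C -> C) = ⊤ | ⊤ = ⊤
~(~A | (C -> C)) = ~⊤ = ⊥

⊥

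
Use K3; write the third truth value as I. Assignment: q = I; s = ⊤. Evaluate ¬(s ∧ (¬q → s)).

⊥

¬q = ¬I = I
¬q → s = I → ⊤ = ⊤  [¬I ∨ ⊤]
s ∧ (¬q → s) = ⊤ ∧ ⊤ = ⊤
¬(s ∧ (¬q → s)) = ¬⊤ = ⊥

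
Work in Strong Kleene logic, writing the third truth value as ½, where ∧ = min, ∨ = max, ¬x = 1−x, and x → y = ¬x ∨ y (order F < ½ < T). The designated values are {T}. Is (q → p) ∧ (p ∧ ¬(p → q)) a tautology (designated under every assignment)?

No

Countermodel: q=T, p=T gives F, which is not designated.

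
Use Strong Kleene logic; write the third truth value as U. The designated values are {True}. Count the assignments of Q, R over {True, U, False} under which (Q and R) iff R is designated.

4

Designated under: (Q=True, R=True); (Q=True, R=False); (Q=U, R=False); (Q=False, R=False).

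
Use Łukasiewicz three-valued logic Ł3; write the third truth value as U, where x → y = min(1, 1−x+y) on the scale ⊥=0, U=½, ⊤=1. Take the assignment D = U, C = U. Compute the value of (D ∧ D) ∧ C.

U

D ∧ D = U ∧ U = U
(D ∧ D) ∧ C = U ∧ U = U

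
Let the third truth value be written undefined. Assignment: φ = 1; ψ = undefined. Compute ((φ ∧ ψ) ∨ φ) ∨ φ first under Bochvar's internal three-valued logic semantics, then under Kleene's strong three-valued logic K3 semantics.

In Bochvar's internal three-valued logic: φ ∧ ψ = 1 ∧ undefined = undefined
(φ ∧ ψ) ∨ φ = undefined ∨ 1 = undefined
((φ ∧ ψ) ∨ φ) ∨ φ = undefined ∨ 1 = undefined
In Kleene's strong three-valued logic K3: φ ∧ ψ = 1 ∧ undefined = undefined
(φ ∧ ψ) ∨ φ = undefined ∨ 1 = 1
((φ ∧ ψ) ∨ φ) ∨ φ = 1 ∨ 1 = 1
They differ because Bochvar's internal three-valued logic and Kleene's strong three-valued logic K3 treat undefined differently under the binary connectives.

undefined; 1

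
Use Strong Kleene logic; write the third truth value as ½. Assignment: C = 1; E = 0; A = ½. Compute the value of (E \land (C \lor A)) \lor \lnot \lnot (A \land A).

C \lor A = 1 \lor ½ = 1
E \land (C \lor A) = 0 \land 1 = 0
A \land A = ½ \land ½ = ½
\lnot (A \land A) = \lnot ½ = ½
\lnot \lnot (A \land A) = \lnot ½ = ½
(E \land (C \lor A)) \lor \lnot \lnot (A \land A) = 0 \lor ½ = ½

½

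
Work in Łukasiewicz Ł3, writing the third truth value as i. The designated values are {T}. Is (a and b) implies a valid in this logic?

Every assignment of a, b over {T, i, F} gives a value in {T}.
In particular, with a=i, b=i: (a and b) implies a = T.

Yes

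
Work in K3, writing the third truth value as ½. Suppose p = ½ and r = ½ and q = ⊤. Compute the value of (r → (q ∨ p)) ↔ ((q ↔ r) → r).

q ∨ p = ⊤ ∨ ½ = ⊤
r → (q ∨ p) = ½ → ⊤ = ⊤  [¬½ ∨ ⊤]
q ↔ r = ⊤ ↔ ½ = ½
(q ↔ r) → r = ½ → ½ = ½
(r → (q ∨ p)) ↔ ((q ↔ r) → r) = ⊤ ↔ ½ = ½

½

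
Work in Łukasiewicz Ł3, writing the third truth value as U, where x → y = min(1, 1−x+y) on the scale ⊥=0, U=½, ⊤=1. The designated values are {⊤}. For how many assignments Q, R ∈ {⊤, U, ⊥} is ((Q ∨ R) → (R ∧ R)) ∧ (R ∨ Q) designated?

Designated under: (Q=⊤, R=⊤); (Q=U, R=⊤); (Q=⊥, R=⊤).

3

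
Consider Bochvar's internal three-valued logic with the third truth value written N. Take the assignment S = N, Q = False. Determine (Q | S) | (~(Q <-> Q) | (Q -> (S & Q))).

N

Q | S = False | N = N
Q <-> Q = False <-> False = True
~(Q <-> Q) = ~True = False
S & Q = N & False = N
Q -> (S & Q) = False -> N = N  [any arg is the third value ⇒ result is the third value]
~(Q <-> Q) | (Q -> (S & Q)) = False | N = N
(Q | S) | (~(Q <-> Q) | (Q -> (S & Q))) = N | N = N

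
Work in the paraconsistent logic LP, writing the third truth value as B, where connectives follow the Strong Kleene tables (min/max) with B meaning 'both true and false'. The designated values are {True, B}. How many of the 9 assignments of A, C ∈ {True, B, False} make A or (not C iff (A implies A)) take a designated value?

8

Of the 9 assignments, 8 give a value in {True, B}.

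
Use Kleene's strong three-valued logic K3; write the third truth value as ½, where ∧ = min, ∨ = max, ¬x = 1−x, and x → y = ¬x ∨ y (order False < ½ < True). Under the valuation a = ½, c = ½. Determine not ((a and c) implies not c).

a and c = ½ and ½ = ½
not c = not ½ = ½
(a and c) implies not c = ½ implies ½ = ½  [not ½ or ½]
not ((a and c) implies not c) = not ½ = ½

½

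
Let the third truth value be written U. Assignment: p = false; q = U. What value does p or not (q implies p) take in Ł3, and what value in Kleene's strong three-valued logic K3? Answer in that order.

U; U

In Ł3: q implies p = U implies false = U  [min(1, 1−½+0)]
not (q implies p) = not U = U
p or not (q implies p) = false or U = U
In Kleene's strong three-valued logic K3: q implies p = U implies false = U  [not U or false]
not (q implies p) = not U = U
p or not (q implies p) = false or U = U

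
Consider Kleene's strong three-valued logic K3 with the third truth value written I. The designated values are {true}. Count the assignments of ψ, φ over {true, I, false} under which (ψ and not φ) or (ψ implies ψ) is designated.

6

Of the 9 assignments, 6 give a value in {true}.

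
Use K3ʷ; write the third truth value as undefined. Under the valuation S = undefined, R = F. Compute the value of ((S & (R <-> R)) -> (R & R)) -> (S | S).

R <-> R = F <-> F = T
S & (R <-> R) = undefined & T = undefined
R & R = F & F = F
(S & (R <-> R)) -> (R & R) = undefined -> F = undefined  [any arg is the third value ⇒ result is the third value]
S | S = undefined | undefined = undefined
((S & (R <-> R)) -> (R & R)) -> (S | S) = undefined -> undefined = undefined

undefined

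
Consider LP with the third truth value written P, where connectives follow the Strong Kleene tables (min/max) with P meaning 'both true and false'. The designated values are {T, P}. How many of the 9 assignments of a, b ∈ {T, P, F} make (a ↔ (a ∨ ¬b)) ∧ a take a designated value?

6

Of the 9 assignments, 6 give a value in {T, P}.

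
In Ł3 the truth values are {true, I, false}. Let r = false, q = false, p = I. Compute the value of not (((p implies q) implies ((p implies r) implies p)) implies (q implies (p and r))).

false

p implies q = I implies false = I  [min(1, 1−½+0)]
p implies r = I implies false = I
(p implies r) implies p = I implies I = true
(p implies q) implies ((p implies r) implies p) = I implies true = true
p and r = I and false = false
q implies (p and r) = false implies false = true
((p implies q) implies ((p implies r) implies p)) implies (q implies (p and r)) = true implies true = true
not (((p implies q) implies ((p implies r) implies p)) implies (q implies (p and r))) = not true = false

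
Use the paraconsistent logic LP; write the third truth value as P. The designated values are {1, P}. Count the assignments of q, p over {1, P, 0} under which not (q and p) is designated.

8

Of the 9 assignments, 8 give a value in {1, P}.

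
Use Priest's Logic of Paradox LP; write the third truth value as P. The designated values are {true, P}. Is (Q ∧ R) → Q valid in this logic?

Every assignment of Q, R over {true, P, false} gives a value in {true, P}.
In particular, with Q=P, R=P: (Q ∧ R) → Q = P.

Yes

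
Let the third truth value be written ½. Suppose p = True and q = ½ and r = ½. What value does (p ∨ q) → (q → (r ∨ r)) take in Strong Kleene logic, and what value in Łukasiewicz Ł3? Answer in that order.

In Strong Kleene logic: p ∨ q = True ∨ ½ = True
r ∨ r = ½ ∨ ½ = ½
q → (r ∨ r) = ½ → ½ = ½  [¬½ ∨ ½]
(p ∨ q) → (q → (r ∨ r)) = True → ½ = ½
In Łukasiewicz Ł3: p ∨ q = True ∨ ½ = True
r ∨ r = ½ ∨ ½ = ½
q → (r ∨ r) = ½ → ½ = True
(p ∨ q) → (q → (r ∨ r)) = True → True = True
They differ because Strong Kleene logic and Łukasiewicz Ł3 treat ½ differently under implication.

½; True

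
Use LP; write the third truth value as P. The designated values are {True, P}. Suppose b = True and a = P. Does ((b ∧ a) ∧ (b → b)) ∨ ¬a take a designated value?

b ∧ a = True ∧ P = P
b → b = True → True = True
(b ∧ a) ∧ (b → b) = P ∧ True = P
¬a = ¬P = P
((b ∧ a) ∧ (b → b)) ∨ ¬a = P ∨ P = P
P ∈ {True, P}.

Yes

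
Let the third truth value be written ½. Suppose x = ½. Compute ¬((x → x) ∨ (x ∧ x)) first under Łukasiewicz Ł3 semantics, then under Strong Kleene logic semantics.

false; ½

In Łukasiewicz Ł3: x → x = ½ → ½ = true  [min(1, 1−½+½)]
x ∧ x = ½ ∧ ½ = ½
(x → x) ∨ (x ∧ x) = true ∨ ½ = true
¬((x → x) ∨ (x ∧ x)) = ¬true = false
In Strong Kleene logic: x → x = ½ → ½ = ½  [¬½ ∨ ½]
x ∧ x = ½ ∧ ½ = ½
(x → x) ∨ (x ∧ x) = ½ ∨ ½ = ½
¬((x → x) ∨ (x ∧ x)) = ¬½ = ½
They differ because Łukasiewicz Ł3 and Strong Kleene logic treat ½ differently under implication.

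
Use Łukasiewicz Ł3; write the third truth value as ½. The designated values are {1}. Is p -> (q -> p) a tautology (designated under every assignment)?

Every assignment of p, q over {1, ½, 0} gives a value in {1}.
In particular, with p=½, q=½: p -> (q -> p) = 1.

Yes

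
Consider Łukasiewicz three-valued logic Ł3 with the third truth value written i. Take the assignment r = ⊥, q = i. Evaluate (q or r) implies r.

i

q or r = i or ⊥ = i
(q or r) implies r = i implies ⊥ = i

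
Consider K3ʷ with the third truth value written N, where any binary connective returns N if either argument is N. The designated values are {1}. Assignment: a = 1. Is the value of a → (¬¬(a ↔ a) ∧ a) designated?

a ↔ a = 1 ↔ 1 = 1
¬(a ↔ a) = ¬1 = 0
¬¬(a ↔ a) = ¬0 = 1
¬¬(a ↔ a) ∧ a = 1 ∧ 1 = 1
a → (¬¬(a ↔ a) ∧ a) = 1 → 1 = 1
1 ∈ {1}.

Yes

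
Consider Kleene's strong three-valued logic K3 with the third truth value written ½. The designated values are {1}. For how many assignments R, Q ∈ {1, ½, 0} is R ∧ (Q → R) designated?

Designated under: (R=1, Q=1); (R=1, Q=½); (R=1, Q=0).

3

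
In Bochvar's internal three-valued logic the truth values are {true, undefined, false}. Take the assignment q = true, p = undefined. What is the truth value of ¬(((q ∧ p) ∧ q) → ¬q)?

q ∧ p = true ∧ undefined = undefined
(q ∧ p) ∧ q = undefined ∧ true = undefined
¬q = ¬true = false
((q ∧ p) ∧ q) → ¬q = undefined → false = undefined
¬(((q ∧ p) ∧ q) → ¬q) = ¬undefined = undefined

undefined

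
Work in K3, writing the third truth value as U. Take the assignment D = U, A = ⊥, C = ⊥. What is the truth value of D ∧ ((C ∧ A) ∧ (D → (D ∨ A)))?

⊥

C ∧ A = ⊥ ∧ ⊥ = ⊥
D ∨ A = U ∨ ⊥ = U
D → (D ∨ A) = U → U = U  [¬U ∨ U]
(C ∧ A) ∧ (D → (D ∨ A)) = ⊥ ∧ U = ⊥
D ∧ ((C ∧ A) ∧ (D → (D ∨ A))) = U ∧ ⊥ = ⊥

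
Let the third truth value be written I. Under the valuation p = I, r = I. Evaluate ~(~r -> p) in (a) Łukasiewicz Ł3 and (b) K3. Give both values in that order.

In Łukasiewicz Ł3: ~r = ~I = I
~r -> p = I -> I = 1  [min(1, 1−½+½)]
~(~r -> p) = ~1 = 0
In K3: ~r = ~I = I
~r -> p = I -> I = I  [~I | I]
~(~r -> p) = ~I = I
They differ because Łukasiewicz Ł3 and K3 treat I differently under implication.

0; I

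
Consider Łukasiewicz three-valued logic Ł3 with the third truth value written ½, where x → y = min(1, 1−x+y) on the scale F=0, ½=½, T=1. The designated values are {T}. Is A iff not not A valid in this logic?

Yes

Every assignment of A over {T, ½, F} gives a value in {T}.
In particular, with A=½: A iff not not A = T.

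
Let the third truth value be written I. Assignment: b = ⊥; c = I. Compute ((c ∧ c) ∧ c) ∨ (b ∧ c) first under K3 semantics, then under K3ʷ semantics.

I; I

In K3: c ∧ c = I ∧ I = I
(c ∧ c) ∧ c = I ∧ I = I
b ∧ c = ⊥ ∧ I = ⊥
((c ∧ c) ∧ c) ∨ (b ∧ c) = I ∨ ⊥ = I
In K3ʷ: c ∧ c = I ∧ I = I
(c ∧ c) ∧ c = I ∧ I = I
b ∧ c = ⊥ ∧ I = I
((c ∧ c) ∧ c) ∨ (b ∧ c) = I ∨ I = I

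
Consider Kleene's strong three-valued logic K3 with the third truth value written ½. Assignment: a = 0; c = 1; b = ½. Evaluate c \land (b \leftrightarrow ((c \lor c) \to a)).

c \lor c = 1 \lor 1 = 1
(c \lor c) \to a = 1 \to 0 = 0
b \leftrightarrow ((c \lor c) \to a) = ½ \leftrightarrow 0 = ½
c \land (b \leftrightarrow ((c \lor c) \to a)) = 1 \land ½ = ½

½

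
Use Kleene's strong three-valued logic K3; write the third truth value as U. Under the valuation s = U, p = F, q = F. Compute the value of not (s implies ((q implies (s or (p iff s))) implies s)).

p iff s = F iff U = U
s or (p iff s) = U or U = U
q implies (s or (p iff s)) = F implies U = T  [not F or U]
(q implies (s or (p iff s))) implies s = T implies U = U
s implies ((q implies (s or (p iff s))) implies s) = U implies U = U
not (s implies ((q implies (s or (p iff s))) implies s)) = not U = U

U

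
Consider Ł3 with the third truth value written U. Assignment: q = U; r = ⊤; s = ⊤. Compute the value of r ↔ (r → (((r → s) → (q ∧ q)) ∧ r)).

U

r → s = ⊤ → ⊤ = ⊤
q ∧ q = U ∧ U = U
(r → s) → (q ∧ q) = ⊤ → U = U
((r → s) → (q ∧ q)) ∧ r = U ∧ ⊤ = U
r → (((r → s) → (q ∧ q)) ∧ r) = ⊤ → U = U
r ↔ (r → (((r → s) → (q ∧ q)) ∧ r)) = ⊤ ↔ U = U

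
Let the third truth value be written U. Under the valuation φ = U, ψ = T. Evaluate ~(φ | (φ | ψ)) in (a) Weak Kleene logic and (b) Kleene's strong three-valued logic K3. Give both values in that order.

In Weak Kleene logic: φ | ψ = U | T = U
φ | (φ | ψ) = U | U = U
~(φ | (φ | ψ)) = ~U = U
In Kleene's strong three-valued logic K3: φ | ψ = U | T = T
φ | (φ | ψ) = U | T = T
~(φ | (φ | ψ)) = ~T = F
They differ because Weak Kleene logic and Kleene's strong three-valued logic K3 treat U differently under the binary connectives.

U; F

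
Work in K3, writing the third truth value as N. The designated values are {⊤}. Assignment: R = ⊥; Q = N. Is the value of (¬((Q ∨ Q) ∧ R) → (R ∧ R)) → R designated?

Yes

Q ∨ Q = N ∨ N = N
(Q ∨ Q) ∧ R = N ∧ ⊥ = ⊥
¬((Q ∨ Q) ∧ R) = ¬⊥ = ⊤
R ∧ R = ⊥ ∧ ⊥ = ⊥
¬((Q ∨ Q) ∧ R) → (R ∧ R) = ⊤ → ⊥ = ⊥
(¬((Q ∨ Q) ∧ R) → (R ∧ R)) → R = ⊥ → ⊥ = ⊤
⊤ ∈ {⊤}.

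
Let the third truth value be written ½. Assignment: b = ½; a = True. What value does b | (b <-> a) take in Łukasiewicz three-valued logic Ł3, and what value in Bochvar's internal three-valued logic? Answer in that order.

In Łukasiewicz three-valued logic Ł3: b <-> a = ½ <-> True = ½  [1 − |½−1|]
b | (b <-> a) = ½ | ½ = ½
In Bochvar's internal three-valued logic: b <-> a = ½ <-> True = ½
b | (b <-> a) = ½ | ½ = ½

½; ½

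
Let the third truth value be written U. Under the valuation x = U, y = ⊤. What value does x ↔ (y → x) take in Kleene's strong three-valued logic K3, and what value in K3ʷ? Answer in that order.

In Kleene's strong three-valued logic K3: y → x = ⊤ → U = U  [¬⊤ ∨ U]
x ↔ (y → x) = U ↔ U = U
In K3ʷ: y → x = ⊤ → U = U  [any arg is the third value ⇒ result is the third value]
x ↔ (y → x) = U ↔ U = U

U; U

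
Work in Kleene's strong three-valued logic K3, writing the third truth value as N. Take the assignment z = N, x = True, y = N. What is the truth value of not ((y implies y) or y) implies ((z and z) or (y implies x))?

y implies y = N implies N = N  [not N or N]
(y implies y) or y = N or N = N
not ((y implies y) or y) = not N = N
z and z = N and N = N
y implies x = N implies True = True
(z and z) or (y implies x) = N or True = True
not ((y implies y) or y) implies ((z and z) or (y implies x)) = N implies True = True

True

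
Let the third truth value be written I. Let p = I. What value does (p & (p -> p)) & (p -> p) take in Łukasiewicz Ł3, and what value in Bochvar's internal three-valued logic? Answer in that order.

I; I

In Łukasiewicz Ł3: p -> p = I -> I = T  [min(1, 1−½+½)]
p & (p -> p) = I & T = I
p -> p = I -> I = T
(p & (p -> p)) & (p -> p) = I & T = I
In Bochvar's internal three-valued logic: p -> p = I -> I = I  [any arg is the third value ⇒ result is the third value]
p & (p -> p) = I & I = I
p -> p = I -> I = I
(p & (p -> p)) & (p -> p) = I & I = I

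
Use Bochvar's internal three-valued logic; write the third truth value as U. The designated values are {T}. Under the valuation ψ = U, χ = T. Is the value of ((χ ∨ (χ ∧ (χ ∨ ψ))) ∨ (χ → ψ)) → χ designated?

No

χ ∨ ψ = T ∨ U = U
χ ∧ (χ ∨ ψ) = T ∧ U = U
χ ∨ (χ ∧ (χ ∨ ψ)) = T ∨ U = U
χ → ψ = T → U = U
(χ ∨ (χ ∧ (χ ∨ ψ))) ∨ (χ → ψ) = U ∨ U = U
((χ ∨ (χ ∧ (χ ∨ ψ))) ∨ (χ → ψ)) → χ = U → T = U
U ∉ {T}.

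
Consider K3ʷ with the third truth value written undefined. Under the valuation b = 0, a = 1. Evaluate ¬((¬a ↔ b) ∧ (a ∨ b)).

¬a = ¬1 = 0
¬a ↔ b = 0 ↔ 0 = 1
a ∨ b = 1 ∨ 0 = 1
(¬a ↔ b) ∧ (a ∨ b) = 1 ∧ 1 = 1
¬((¬a ↔ b) ∧ (a ∨ b)) = ¬1 = 0

0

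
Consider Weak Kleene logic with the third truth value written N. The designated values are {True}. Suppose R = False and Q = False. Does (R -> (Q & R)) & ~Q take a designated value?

Q & R = False & False = False
R -> (Q & R) = False -> False = True
~Q = ~False = True
(R -> (Q & R)) & ~Q = True & True = True
True ∈ {True}.

Yes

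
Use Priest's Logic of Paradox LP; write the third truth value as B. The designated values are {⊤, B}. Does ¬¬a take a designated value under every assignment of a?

No

Countermodel: a=⊥ gives ⊥, which is not designated.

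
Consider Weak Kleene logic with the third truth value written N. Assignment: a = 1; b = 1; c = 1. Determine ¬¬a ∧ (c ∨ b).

¬a = ¬1 = 0
¬¬a = ¬0 = 1
c ∨ b = 1 ∨ 1 = 1
¬¬a ∧ (c ∨ b) = 1 ∧ 1 = 1

1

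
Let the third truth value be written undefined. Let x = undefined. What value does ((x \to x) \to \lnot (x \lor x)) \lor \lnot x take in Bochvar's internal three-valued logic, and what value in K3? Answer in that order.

In Bochvar's internal three-valued logic: x \to x = undefined \to undefined = undefined
x \lor x = undefined \lor undefined = undefined
\lnot (x \lor x) = \lnot undefined = undefined
(x \to x) \to \lnot (x \lor x) = undefined \to undefined = undefined
\lnot x = \lnot undefined = undefined
((x \to x) \to \lnot (x \lor x)) \lor \lnot x = undefined \lor undefined = undefined
In K3: x \to x = undefined \to undefined = undefined
x \lor x = undefined \lor undefined = undefined
\lnot (x \lor x) = \lnot undefined = undefined
(x \to x) \to \lnot (x \lor x) = undefined \to undefined = undefined
\lnot x = \lnot undefined = undefined
((x \to x) \to \lnot (x \lor x)) \lor \lnot x = undefined \lor undefined = undefined

undefined; undefined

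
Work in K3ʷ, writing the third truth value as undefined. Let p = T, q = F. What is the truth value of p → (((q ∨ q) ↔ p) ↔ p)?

q ∨ q = F ∨ F = F
(q ∨ q) ↔ p = F ↔ T = F
((q ∨ q) ↔ p) ↔ p = F ↔ T = F
p → (((q ∨ q) ↔ p) ↔ p) = T → F = F

F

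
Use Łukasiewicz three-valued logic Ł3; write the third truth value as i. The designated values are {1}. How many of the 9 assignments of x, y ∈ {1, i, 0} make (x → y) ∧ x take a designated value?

1

Designated under: (x=1, y=1).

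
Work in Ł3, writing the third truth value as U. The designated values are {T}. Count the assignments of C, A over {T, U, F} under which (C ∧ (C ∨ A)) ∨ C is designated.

3

Designated under: (C=T, A=T); (C=T, A=U); (C=T, A=F).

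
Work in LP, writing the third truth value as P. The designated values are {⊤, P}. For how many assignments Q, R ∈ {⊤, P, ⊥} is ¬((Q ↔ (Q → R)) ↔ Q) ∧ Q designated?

5

Of the 9 assignments, 5 give a value in {⊤, P}.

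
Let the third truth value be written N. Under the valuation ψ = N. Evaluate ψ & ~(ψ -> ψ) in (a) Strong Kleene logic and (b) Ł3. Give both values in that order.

N; 0

In Strong Kleene logic: ψ -> ψ = N -> N = N
~(ψ -> ψ) = ~N = N
ψ & ~(ψ -> ψ) = N & N = N
In Ł3: ψ -> ψ = N -> N = 1  [min(1, 1−½+½)]
~(ψ -> ψ) = ~1 = 0
ψ & ~(ψ -> ψ) = N & 0 = 0
They differ because Strong Kleene logic and Ł3 treat N differently under implication.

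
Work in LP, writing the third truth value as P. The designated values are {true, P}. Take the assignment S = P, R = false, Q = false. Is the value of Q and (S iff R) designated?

No

S iff R = P iff false = P
Q and (S iff R) = false and P = false
false ∉ {true, P}.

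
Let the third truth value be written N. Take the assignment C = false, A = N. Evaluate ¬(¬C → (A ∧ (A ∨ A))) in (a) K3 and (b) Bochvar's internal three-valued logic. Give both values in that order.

N; N

In K3: ¬C = ¬false = true
A ∨ A = N ∨ N = N
A ∧ (A ∨ A) = N ∧ N = N
¬C → (A ∧ (A ∨ A)) = true → N = N  [¬true ∨ N]
¬(¬C → (A ∧ (A ∨ A))) = ¬N = N
In Bochvar's internal three-valued logic: ¬C = ¬false = true
A ∨ A = N ∨ N = N
A ∧ (A ∨ A) = N ∧ N = N
¬C → (A ∧ (A ∨ A)) = true → N = N  [any arg is the third value ⇒ result is the third value]
¬(¬C → (A ∧ (A ∨ A))) = ¬N = N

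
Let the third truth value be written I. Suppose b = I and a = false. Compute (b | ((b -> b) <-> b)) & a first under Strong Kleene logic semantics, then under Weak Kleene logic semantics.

false; I

In Strong Kleene logic: b -> b = I -> I = I  [~I | I]
(b -> b) <-> b = I <-> I = I
b | ((b -> b) <-> b) = I | I = I
(b | ((b -> b) <-> b)) & a = I & false = false
In Weak Kleene logic: b -> b = I -> I = I
(b -> b) <-> b = I <-> I = I
b | ((b -> b) <-> b) = I | I = I
(b | ((b -> b) <-> b)) & a = I & false = I
They differ because Strong Kleene logic and Weak Kleene logic treat I differently under the binary connectives.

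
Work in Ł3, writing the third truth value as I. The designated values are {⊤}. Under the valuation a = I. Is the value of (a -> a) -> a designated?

a -> a = I -> I = ⊤  [min(1, 1−½+½)]
(a -> a) -> a = ⊤ -> I = I
I ∉ {⊤}.

No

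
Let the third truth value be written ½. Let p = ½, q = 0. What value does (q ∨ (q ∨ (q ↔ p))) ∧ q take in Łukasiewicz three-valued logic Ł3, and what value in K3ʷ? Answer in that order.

In Łukasiewicz three-valued logic Ł3: q ↔ p = 0 ↔ ½ = ½  [1 − |0−½|]
q ∨ (q ↔ p) = 0 ∨ ½ = ½
q ∨ (q ∨ (q ↔ p)) = 0 ∨ ½ = ½
(q ∨ (q ∨ (q ↔ p))) ∧ q = ½ ∧ 0 = 0
In K3ʷ: q ↔ p = 0 ↔ ½ = ½
q ∨ (q ↔ p) = 0 ∨ ½ = ½
q ∨ (q ∨ (q ↔ p)) = 0 ∨ ½ = ½
(q ∨ (q ∨ (q ↔ p))) ∧ q = ½ ∧ 0 = ½
They differ because Łukasiewicz three-valued logic Ł3 and K3ʷ treat ½ differently under the binary connectives.

0; ½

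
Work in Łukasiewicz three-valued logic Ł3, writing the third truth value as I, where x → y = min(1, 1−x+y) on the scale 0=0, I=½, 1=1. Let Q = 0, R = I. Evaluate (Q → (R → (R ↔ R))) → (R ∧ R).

I

R ↔ R = I ↔ I = 1  [1 − |½−½|]
R → (R ↔ R) = I → 1 = 1
Q → (R → (R ↔ R)) = 0 → 1 = 1
R ∧ R = I ∧ I = I
(Q → (R → (R ↔ R))) → (R ∧ R) = 1 → I = I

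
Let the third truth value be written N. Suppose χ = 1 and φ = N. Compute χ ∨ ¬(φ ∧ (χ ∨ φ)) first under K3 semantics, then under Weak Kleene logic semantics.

In K3: χ ∨ φ = 1 ∨ N = 1
φ ∧ (χ ∨ φ) = N ∧ 1 = N
¬(φ ∧ (χ ∨ φ)) = ¬N = N
χ ∨ ¬(φ ∧ (χ ∨ φ)) = 1 ∨ N = 1
In Weak Kleene logic: χ ∨ φ = 1 ∨ N = N
φ ∧ (χ ∨ φ) = N ∧ N = N
¬(φ ∧ (χ ∨ φ)) = ¬N = N
χ ∨ ¬(φ ∧ (χ ∨ φ)) = 1 ∨ N = N
They differ because K3 and Weak Kleene logic treat N differently under the binary connectives.

1; N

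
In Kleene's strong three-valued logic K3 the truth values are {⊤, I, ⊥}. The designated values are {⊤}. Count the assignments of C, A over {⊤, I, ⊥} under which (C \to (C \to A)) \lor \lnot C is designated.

Of the 9 assignments, 5 give a value in {⊤}.

5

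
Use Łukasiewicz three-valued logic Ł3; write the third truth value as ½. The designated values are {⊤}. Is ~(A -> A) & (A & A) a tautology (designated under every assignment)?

Countermodel: A=⊤ gives ⊥, which is not designated.

No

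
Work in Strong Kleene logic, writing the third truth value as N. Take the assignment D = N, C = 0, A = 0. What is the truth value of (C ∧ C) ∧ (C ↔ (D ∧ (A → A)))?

C ∧ C = 0 ∧ 0 = 0
A → A = 0 → 0 = 1
D ∧ (A → A) = N ∧ 1 = N
C ↔ (D ∧ (A → A)) = 0 ↔ N = N
(C ∧ C) ∧ (C ↔ (D ∧ (A → A))) = 0 ∧ N = 0

0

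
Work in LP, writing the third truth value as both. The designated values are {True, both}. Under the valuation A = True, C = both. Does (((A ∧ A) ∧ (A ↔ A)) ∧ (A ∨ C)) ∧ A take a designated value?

A ∧ A = True ∧ True = True
A ↔ A = True ↔ True = True
(A ∧ A) ∧ (A ↔ A) = True ∧ True = True
A ∨ C = True ∨ both = True
((A ∧ A) ∧ (A ↔ A)) ∧ (A ∨ C) = True ∧ True = True
(((A ∧ A) ∧ (A ↔ A)) ∧ (A ∨ C)) ∧ A = True ∧ True = True
True ∈ {True, both}.

Yes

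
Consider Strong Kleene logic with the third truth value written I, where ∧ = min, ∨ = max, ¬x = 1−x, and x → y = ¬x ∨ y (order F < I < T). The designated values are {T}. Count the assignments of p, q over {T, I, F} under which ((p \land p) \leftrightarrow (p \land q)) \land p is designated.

Designated under: (p=T, q=T).

1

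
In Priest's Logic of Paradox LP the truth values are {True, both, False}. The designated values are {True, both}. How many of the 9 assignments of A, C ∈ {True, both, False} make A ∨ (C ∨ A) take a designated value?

Of the 9 assignments, 8 give a value in {True, both}.

8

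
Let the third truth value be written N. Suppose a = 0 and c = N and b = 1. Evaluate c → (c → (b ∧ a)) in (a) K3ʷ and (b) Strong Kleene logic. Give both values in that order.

N; N

In K3ʷ: b ∧ a = 1 ∧ 0 = 0
c → (b ∧ a) = N → 0 = N  [any arg is the third value ⇒ result is the third value]
c → (c → (b ∧ a)) = N → N = N
In Strong Kleene logic: b ∧ a = 1 ∧ 0 = 0
c → (b ∧ a) = N → 0 = N
c → (c → (b ∧ a)) = N → N = N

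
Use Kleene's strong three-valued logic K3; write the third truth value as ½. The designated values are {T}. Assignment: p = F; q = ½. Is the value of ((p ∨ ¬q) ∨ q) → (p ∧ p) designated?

¬q = ¬½ = ½
p ∨ ¬q = F ∨ ½ = ½
(p ∨ ¬q) ∨ q = ½ ∨ ½ = ½
p ∧ p = F ∧ F = F
((p ∨ ¬q) ∨ q) → (p ∧ p) = ½ → F = ½
½ ∉ {T}.

No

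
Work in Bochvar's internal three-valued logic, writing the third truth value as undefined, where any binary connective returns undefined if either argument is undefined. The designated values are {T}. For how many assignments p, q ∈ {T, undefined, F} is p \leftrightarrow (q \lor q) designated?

Designated under: (p=T, q=T); (p=F, q=F).

2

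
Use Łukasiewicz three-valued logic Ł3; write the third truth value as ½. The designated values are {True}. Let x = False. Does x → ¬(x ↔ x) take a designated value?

x ↔ x = False ↔ False = True
¬(x ↔ x) = ¬True = False
x → ¬(x ↔ x) = False → False = True
True ∈ {True}.

Yes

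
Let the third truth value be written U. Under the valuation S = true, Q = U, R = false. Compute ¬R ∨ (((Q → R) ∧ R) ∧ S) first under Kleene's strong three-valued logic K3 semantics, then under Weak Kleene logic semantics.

true; U

In Kleene's strong three-valued logic K3: ¬R = ¬false = true
Q → R = U → false = U
(Q → R) ∧ R = U ∧ false = false
((Q → R) ∧ R) ∧ S = false ∧ true = false
¬R ∨ (((Q → R) ∧ R) ∧ S) = true ∨ false = true
In Weak Kleene logic: ¬R = ¬false = true
Q → R = U → false = U  [any arg is the third value ⇒ result is the third value]
(Q → R) ∧ R = U ∧ false = U
((Q → R) ∧ R) ∧ S = U ∧ true = U
¬R ∨ (((Q → R) ∧ R) ∧ S) = true ∨ U = U
They differ because Kleene's strong three-valued logic K3 and Weak Kleene logic treat U differently under the binary connectives.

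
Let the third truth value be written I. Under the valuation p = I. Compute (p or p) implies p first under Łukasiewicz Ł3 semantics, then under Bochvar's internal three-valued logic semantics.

T; I

In Łukasiewicz Ł3: p or p = I or I = I
(p or p) implies p = I implies I = T  [min(1, 1−½+½)]
In Bochvar's internal three-valued logic: p or p = I or I = I
(p or p) implies p = I implies I = I  [any arg is the third value ⇒ result is the third value]
They differ because Łukasiewicz Ł3 and Bochvar's internal three-valued logic treat I differently under the binary connectives.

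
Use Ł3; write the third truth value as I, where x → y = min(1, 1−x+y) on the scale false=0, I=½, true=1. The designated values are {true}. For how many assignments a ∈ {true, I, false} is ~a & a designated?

a=true: false ·
a=I: I ·
a=false: false ·

0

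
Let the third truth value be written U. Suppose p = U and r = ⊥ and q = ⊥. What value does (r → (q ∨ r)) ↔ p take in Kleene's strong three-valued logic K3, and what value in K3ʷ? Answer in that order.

U; U

In Kleene's strong three-valued logic K3: q ∨ r = ⊥ ∨ ⊥ = ⊥
r → (q ∨ r) = ⊥ → ⊥ = ⊤
(r → (q ∨ r)) ↔ p = ⊤ ↔ U = U
In K3ʷ: q ∨ r = ⊥ ∨ ⊥ = ⊥
r → (q ∨ r) = ⊥ → ⊥ = ⊤
(r → (q ∨ r)) ↔ p = ⊤ ↔ U = U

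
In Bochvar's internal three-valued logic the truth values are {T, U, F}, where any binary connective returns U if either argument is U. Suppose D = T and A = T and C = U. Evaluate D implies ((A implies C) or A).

A implies C = T implies U = U  [any arg is the third value ⇒ result is the third value]
(A implies C) or A = U or T = U
D implies ((A implies C) or A) = T implies U = U

U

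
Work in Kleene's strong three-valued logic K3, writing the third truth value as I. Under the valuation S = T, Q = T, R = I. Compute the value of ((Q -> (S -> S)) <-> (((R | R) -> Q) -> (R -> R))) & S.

S -> S = T -> T = T
Q -> (S -> S) = T -> T = T
R | R = I | I = I
(R | R) -> Q = I -> T = T  [~I | T]
R -> R = I -> I = I
((R | R) -> Q) -> (R -> R) = T -> I = I
(Q -> (S -> S)) <-> (((R | R) -> Q) -> (R -> R)) = T <-> I = I
((Q -> (S -> S)) <-> (((R | R) -> Q) -> (R -> R))) & S = I & T = I

I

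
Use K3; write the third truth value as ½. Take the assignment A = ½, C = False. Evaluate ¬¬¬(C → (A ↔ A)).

False

A ↔ A = ½ ↔ ½ = ½
C → (A ↔ A) = False → ½ = True  [¬False ∨ ½]
¬(C → (A ↔ A)) = ¬True = False
¬¬(C → (A ↔ A)) = ¬False = True
¬¬¬(C → (A ↔ A)) = ¬True = False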